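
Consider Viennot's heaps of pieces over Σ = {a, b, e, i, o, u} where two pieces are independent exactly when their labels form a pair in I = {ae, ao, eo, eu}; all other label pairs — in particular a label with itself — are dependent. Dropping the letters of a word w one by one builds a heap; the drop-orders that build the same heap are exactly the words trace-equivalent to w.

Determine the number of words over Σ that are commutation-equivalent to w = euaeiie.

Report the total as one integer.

drop 0:e onto floor
drop 1:u onto floor
drop 2:a onto {1:u}
drop 3:e onto {0:e}
drop 4:i onto {2:a, 3:e}
drop 5:i onto {4:i}
drop 6:e onto {5:i}
ground layer = {0:e, 1:u}
drop-orders for the pieces not yet dropped (sum over which currently-grounded one goes next):
  1 to go: {6} 1
  2 to go: {5,6} 1
  3 to go: {4,5,6} 1
  4 to go: {2,4,5,6} 1  {3,4,5,6} 1
  5 to go: {0,3,4,5,6} 1  {1,2,4,5,6} 1  {2,3,4,5,6} 2
  if 0:e drops first: 3 orders
  if 1:u drops first: 3 orders
heap linearizations: 6

6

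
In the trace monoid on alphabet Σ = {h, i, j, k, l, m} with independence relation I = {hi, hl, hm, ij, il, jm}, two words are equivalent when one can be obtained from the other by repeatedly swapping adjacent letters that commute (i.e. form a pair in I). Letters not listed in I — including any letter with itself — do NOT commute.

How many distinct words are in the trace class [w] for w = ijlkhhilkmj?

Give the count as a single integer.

72

0(i) covers ∅
1(j) covers ∅
2(l) covers 1:j
3(k) covers 0:i, 2:l
4(h) covers 3:k
5(h) covers 4:h
6(i) covers 3:k
7(l) covers 3:k
8(k) covers 5:h, 6:i, 7:l
9(m) covers 8:k
10(j) covers 8:k
floor of heap: 0:i, 1:j
completions by unplaced set U, small U first (add the entries for U minus each lowest piece of U):
  |U|=1: {9}:1  {10}:1
  |U|=2: {9,10}:2
  |U|=3: {8,9,10}:2
  |U|=4: {5,8,9,10}:2  {6,8,9,10}:2  {7,8,9,10}:2
  |U|=5: {4,5,8,9,10}:2  {5,6,8,9,10}:4  {5,7,8,9,10}:4  {6,7,8,9,10}:4
  |U|=6: {4,5,6,8,9,10}:6  {4,5,7,8,9,10}:6  {5,6,7,8,9,10}:12
  |U|=7: {4,5,6,7,8,9,10}:24
  |U|=8: {3,4,5,6,7,8,9,10}:24
  |U|=9: {0,3,4,5,6,7,8,9,10}:24  {2,3,4,5,6,7,8,9,10}:24
  start at 0(i): 24
  start at 1(j): 48
sum over floor = 72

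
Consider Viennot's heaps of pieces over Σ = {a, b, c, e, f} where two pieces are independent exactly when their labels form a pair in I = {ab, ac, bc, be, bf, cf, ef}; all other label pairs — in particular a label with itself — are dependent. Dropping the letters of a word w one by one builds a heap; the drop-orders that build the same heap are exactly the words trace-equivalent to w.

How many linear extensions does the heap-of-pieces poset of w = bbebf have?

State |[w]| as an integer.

#0=b has no predecessor
#1=b depends on [0:b]
#2=e has no predecessor
#3=b depends on [1:b]
#4=f has no predecessor
sources: [0:b, 2:e, 4:f]
N(rest) = Σ N(rest − s) over sources s of rest; N(one piece) = 1:
  size 1 → [2]=1  [3]=1  [4]=1
  size 2 → [1,3]=1  [2,3]=2  [2,4]=2  [3,4]=2
  size 3 → [0,1,3]=1  [1,2,3]=3  [1,3,4]=3  [2,3,4]=6
  first=0(b) contributes 12
  first=2(e) contributes 4
  first=4(f) contributes 4
|[w]| = 20

20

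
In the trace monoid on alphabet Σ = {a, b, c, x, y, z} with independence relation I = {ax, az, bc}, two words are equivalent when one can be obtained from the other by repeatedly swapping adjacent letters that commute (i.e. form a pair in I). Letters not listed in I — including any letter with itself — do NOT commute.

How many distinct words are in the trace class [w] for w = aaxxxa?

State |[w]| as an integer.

20

0(a) covers ∅
1(a) covers 0:a
2(x) covers ∅
3(x) covers 2:x
4(x) covers 3:x
5(a) covers 1:a
floor of heap: 0:a, 2:x
completions by unplaced set U, small U first (add the entries for U minus each lowest piece of U):
  |U|=1: {4}:1  {5}:1
  |U|=2: {1,5}:1  {3,4}:1  {4,5}:2
  |U|=3: {0,1,5}:1  {1,4,5}:3  {2,3,4}:1  {3,4,5}:3
  |U|=4: {0,1,4,5}:4  {1,3,4,5}:6  {2,3,4,5}:4
  start at 0(a): 10
  start at 2(x): 10
sum over floor = 20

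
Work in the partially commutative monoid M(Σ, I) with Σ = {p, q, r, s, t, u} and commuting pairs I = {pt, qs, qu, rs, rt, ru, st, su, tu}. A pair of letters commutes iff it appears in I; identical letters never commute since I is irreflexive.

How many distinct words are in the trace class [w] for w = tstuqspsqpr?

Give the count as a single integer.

0(t) covers ∅
1(s) covers ∅
2(t) covers 0:t
3(u) covers ∅
4(q) covers 2:t
5(s) covers 1:s
6(p) covers 3:u, 4:q, 5:s
7(s) covers 6:p
8(q) covers 6:p
9(p) covers 7:s, 8:q
10(r) covers 9:p
floor of heap: 0:t, 1:s, 3:u
completions by unplaced set U, small U first (add the entries for U minus each lowest piece of U):
  |U|=1: {10}:1
  |U|=2: {9,10}:1
  |U|=3: {7,9,10}:1  {8,9,10}:1
  |U|=4: {7,8,9,10}:2
  |U|=5: {6,7,8,9,10}:2
  |U|=6: {3,6,7,8,9,10}:2  {4,6,7,8,9,10}:2  {5,6,7,8,9,10}:2
  |U|=7: {1,5,6,7,8,9,10}:2  {2,4,6,7,8,9,10}:2  {3,4,6,7,8,9,10}:4  {3,5,6,7,8,9,10}:4  {4,5,6,7,8,9,10}:4
  |U|=8: {0,2,4,6,7,8,9,10}:2  {1,3,5,6,7,8,9,10}:6  {1,4,5,6,7,8,9,10}:6  {2,3,4,6,7,8,9,10}:6  {2,4,5,6,7,8,9,10}:6  {3,4,5,6,7,8,9,10}:12
  |U|=9: {0,2,3,4,6,7,8,9,10}:8  {0,2,4,5,6,7,8,9,10}:8  {1,2,4,5,6,7,8,9,10}:12  {1,3,4,5,6,7,8,9,10}:24  {2,3,4,5,6,7,8,9,10}:24
  start at 0(t): 60
  start at 1(s): 40
  start at 3(u): 20
sum over floor = 120

120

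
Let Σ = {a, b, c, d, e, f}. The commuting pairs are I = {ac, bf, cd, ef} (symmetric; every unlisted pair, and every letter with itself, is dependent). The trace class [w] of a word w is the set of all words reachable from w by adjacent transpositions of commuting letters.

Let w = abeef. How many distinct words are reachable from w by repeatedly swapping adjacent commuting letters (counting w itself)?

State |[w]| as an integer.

4

#0=a has no predecessor
#1=b depends on [0:a]
#2=e depends on [1:b]
#3=e depends on [2:e]
#4=f depends on [0:a]
sources: [0:a]
N(rest) = Σ N(rest − s) over sources s of rest; N(one piece) = 1:
  size 1 → [3]=1  [4]=1
  size 2 → [2,3]=1  [3,4]=2
  size 3 → [1,2,3]=1  [2,3,4]=3
  first=0(a) contributes 4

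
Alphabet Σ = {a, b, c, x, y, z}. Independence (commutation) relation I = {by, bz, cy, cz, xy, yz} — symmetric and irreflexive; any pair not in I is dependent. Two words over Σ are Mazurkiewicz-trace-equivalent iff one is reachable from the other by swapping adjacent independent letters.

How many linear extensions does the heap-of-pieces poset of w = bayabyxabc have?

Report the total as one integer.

3

#0=b has no predecessor
#1=a depends on [0:b]
#2=y depends on [1:a]
#3=a depends on [2:y]
#4=b depends on [3:a]
#5=y depends on [3:a]
#6=x depends on [4:b]
#7=a depends on [5:y, 6:x]
#8=b depends on [7:a]
#9=c depends on [8:b]
sources: [0:b]
N(rest) = Σ N(rest − s) over sources s of rest; N(one piece) = 1:
  size 1 → [9]=1
  size 2 → [8,9]=1
  size 3 → [7,8,9]=1
  size 4 → [5,7,8,9]=1  [6,7,8,9]=1
  size 5 → [4,6,7,8,9]=1  [5,6,7,8,9]=2
  size 6 → [4,5,6,7,8,9]=3
  size 7 → [3,4,5,6,7,8,9]=3
  size 8 → [2,3,4,5,6,7,8,9]=3
  first=0(b) contributes 3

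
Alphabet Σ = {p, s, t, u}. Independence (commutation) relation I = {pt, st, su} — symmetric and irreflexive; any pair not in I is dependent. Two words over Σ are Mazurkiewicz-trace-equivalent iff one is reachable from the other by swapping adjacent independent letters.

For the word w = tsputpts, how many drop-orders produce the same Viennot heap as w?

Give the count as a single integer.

18

#0=t has no predecessor
#1=s has no predecessor
#2=p depends on [1:s]
#3=u depends on [0:t, 2:p]
#4=t depends on [3:u]
#5=p depends on [3:u]
#6=t depends on [4:t]
#7=s depends on [5:p]
sources: [0:t, 1:s]
N(rest) = Σ N(rest − s) over sources s of rest; N(one piece) = 1:
  size 1 → [6]=1  [7]=1
  size 2 → [4,6]=1  [5,7]=1  [6,7]=2
  size 3 → [4,6,7]=3  [5,6,7]=3
  size 4 → [4,5,6,7]=6
  size 5 → [3,4,5,6,7]=6
  size 6 → [0,3,4,5,6,7]=6  [2,3,4,5,6,7]=6
  first=0(t) contributes 6
  first=1(s) contributes 12
|[w]| = 18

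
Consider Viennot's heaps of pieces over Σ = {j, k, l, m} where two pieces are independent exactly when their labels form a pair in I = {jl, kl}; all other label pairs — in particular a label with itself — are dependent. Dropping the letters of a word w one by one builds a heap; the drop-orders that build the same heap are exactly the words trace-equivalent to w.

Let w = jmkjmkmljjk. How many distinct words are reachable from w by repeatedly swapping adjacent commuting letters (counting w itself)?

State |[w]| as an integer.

4

drop 0:j onto floor
drop 1:m onto {0:j}
drop 2:k onto {1:m}
drop 3:j onto {2:k}
drop 4:m onto {3:j}
drop 5:k onto {4:m}
drop 6:m onto {5:k}
drop 7:l onto {6:m}
drop 8:j onto {6:m}
drop 9:j onto {8:j}
drop 10:k onto {9:j}
ground layer = {0:j}
drop-orders for the pieces not yet dropped (sum over which currently-grounded one goes next):
  1 to go: {7} 1  {10} 1
  2 to go: {7,10} 2  {9,10} 1
  3 to go: {7,9,10} 3  {8,9,10} 1
  4 to go: {7,8,9,10} 4
  5 to go: {6,7,8,9,10} 4
  6 to go: {5,6,7,8,9,10} 4
  7 to go: {4,5,6,7,8,9,10} 4
  8 to go: {3,4,5,6,7,8,9,10} 4
  9 to go: {2,3,4,5,6,7,8,9,10} 4
  if 0:j drops first: 4 orders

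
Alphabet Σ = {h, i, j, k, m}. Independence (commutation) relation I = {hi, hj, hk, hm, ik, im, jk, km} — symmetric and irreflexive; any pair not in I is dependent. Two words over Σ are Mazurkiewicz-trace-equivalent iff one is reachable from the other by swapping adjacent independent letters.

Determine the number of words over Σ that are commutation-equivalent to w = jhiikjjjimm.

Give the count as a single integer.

330

#0=j has no predecessor
#1=h has no predecessor
#2=i depends on [0:j]
#3=i depends on [2:i]
#4=k has no predecessor
#5=j depends on [3:i]
#6=j depends on [5:j]
#7=j depends on [6:j]
#8=i depends on [7:j]
#9=m depends on [7:j]
#10=m depends on [9:m]
sources: [0:j, 1:h, 4:k]
N(rest) = Σ N(rest − s) over sources s of rest; N(one piece) = 1:
  size 1 → [1]=1  [4]=1  [8]=1  [10]=1
  size 2 → [1,4]=2  [1,8]=2  [1,10]=2  [4,8]=2  [4,10]=2  [8,10]=2  [9,10]=1
  size 3 → [1,4,8]=6  [1,4,10]=6  [1,8,10]=6  [1,9,10]=3  [4,8,10]=6  [4,9,10]=3  [8,9,10]=3
  size 4 → [1,4,8,10]=24  [1,4,9,10]=12  [1,8,9,10]=12  [4,8,9,10]=12  [7,8,9,10]=3
  size 5 → [1,4,8,9,10]=60  [1,7,8,9,10]=15  [4,7,8,9,10]=15  [6,7,8,9,10]=3
  size 6 → [1,4,7,8,9,10]=90  [1,6,7,8,9,10]=18  [4,6,7,8,9,10]=18  [5,6,7,8,9,10]=3
  size 7 → [1,4,6,7,8,9,10]=126  [1,5,6,7,8,9,10]=21  [3,5,6,7,8,9,10]=3  [4,5,6,7,8,9,10]=21
  size 8 → [1,3,5,6,7,8,9,10]=24  [1,4,5,6,7,8,9,10]=168  [2,3,5,6,7,8,9,10]=3  [3,4,5,6,7,8,9,10]=24
  size 9 → [0,2,3,5,6,7,8,9,10]=3  [1,2,3,5,6,7,8,9,10]=27  [1,3,4,5,6,7,8,9,10]=216  [2,3,4,5,6,7,8,9,10]=27
  first=0(j) contributes 270
  first=1(h) contributes 30
  first=4(k) contributes 30
|[w]| = 330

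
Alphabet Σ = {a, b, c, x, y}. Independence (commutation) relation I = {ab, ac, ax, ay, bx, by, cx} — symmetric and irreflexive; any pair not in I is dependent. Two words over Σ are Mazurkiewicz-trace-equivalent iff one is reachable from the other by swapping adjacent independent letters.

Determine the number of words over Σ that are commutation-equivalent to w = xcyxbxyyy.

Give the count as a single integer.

15

piece 0:x — minimal
piece 1:c — minimal
piece 2:y rests on {0:x, 1:c}
piece 3:x rests on {2:y}
piece 4:b rests on {1:c}
piece 5:x rests on {3:x}
piece 6:y rests on {5:x}
piece 7:y rests on {6:y}
piece 8:y rests on {7:y}
minimal pieces: {0:x, 1:c}
ways to finish when only these pieces remain (= sum over removing one remaining piece with nothing left below it):
  1 left: {4}→1  {8}→1
  2 left: {4,8}→2  {7,8}→1
  3 left: {4,7,8}→3  {6,7,8}→1
  4 left: {4,6,7,8}→4  {5,6,7,8}→1
  5 left: {3,5,6,7,8}→1  {4,5,6,7,8}→5
  6 left: {2,3,5,6,7,8}→1  {3,4,5,6,7,8}→6
  7 left: {0,2,3,5,6,7,8}→1  {2,3,4,5,6,7,8}→7
  placing 0:x first → 7 extensions
  placing 1:c first → 8 extensions
total linear extensions = 15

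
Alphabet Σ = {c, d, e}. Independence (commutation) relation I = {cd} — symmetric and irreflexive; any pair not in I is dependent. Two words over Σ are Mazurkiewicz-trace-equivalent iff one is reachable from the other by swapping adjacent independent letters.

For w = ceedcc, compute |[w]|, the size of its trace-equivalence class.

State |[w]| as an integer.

3

piece 0:c — minimal
piece 1:e rests on {0:c}
piece 2:e rests on {1:e}
piece 3:d rests on {2:e}
piece 4:c rests on {2:e}
piece 5:c rests on {4:c}
minimal pieces: {0:c}
ways to finish when only these pieces remain (= sum over removing one remaining piece with nothing left below it):
  1 left: {3}→1  {5}→1
  2 left: {3,5}→2  {4,5}→1
  3 left: {3,4,5}→3
  4 left: {2,3,4,5}→3
  placing 0:c first → 3 extensions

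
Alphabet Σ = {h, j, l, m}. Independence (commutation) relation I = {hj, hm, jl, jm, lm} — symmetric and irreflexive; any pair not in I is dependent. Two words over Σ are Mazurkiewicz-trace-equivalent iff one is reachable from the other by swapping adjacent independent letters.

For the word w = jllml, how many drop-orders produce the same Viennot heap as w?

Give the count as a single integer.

20

0(j) covers ∅
1(l) covers ∅
2(l) covers 1:l
3(m) covers ∅
4(l) covers 2:l
floor of heap: 0:j, 1:l, 3:m
completions by unplaced set U, small U first (add the entries for U minus each lowest piece of U):
  |U|=1: {0}:1  {3}:1  {4}:1
  |U|=2: {0,3}:2  {0,4}:2  {2,4}:1  {3,4}:2
  |U|=3: {0,2,4}:3  {0,3,4}:6  {1,2,4}:1  {2,3,4}:3
  start at 0(j): 4
  start at 1(l): 12
  start at 3(m): 4
sum over floor = 20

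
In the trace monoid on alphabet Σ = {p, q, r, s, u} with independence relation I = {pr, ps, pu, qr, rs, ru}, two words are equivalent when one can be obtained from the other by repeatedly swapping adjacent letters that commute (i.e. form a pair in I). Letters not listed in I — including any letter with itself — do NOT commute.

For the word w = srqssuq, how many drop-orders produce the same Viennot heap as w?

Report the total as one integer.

7

piece 0:s — minimal
piece 1:r — minimal
piece 2:q rests on {0:s}
piece 3:s rests on {2:q}
piece 4:s rests on {3:s}
piece 5:u rests on {4:s}
piece 6:q rests on {5:u}
minimal pieces: {0:s, 1:r}
ways to finish when only these pieces remain (= sum over removing one remaining piece with nothing left below it):
  1 left: {1}→1  {6}→1
  2 left: {1,6}→2  {5,6}→1
  3 left: {1,5,6}→3  {4,5,6}→1
  4 left: {1,4,5,6}→4  {3,4,5,6}→1
  5 left: {1,3,4,5,6}→5  {2,3,4,5,6}→1
  placing 0:s first → 6 extensions
  placing 1:r first → 1 extensions
total linear extensions = 7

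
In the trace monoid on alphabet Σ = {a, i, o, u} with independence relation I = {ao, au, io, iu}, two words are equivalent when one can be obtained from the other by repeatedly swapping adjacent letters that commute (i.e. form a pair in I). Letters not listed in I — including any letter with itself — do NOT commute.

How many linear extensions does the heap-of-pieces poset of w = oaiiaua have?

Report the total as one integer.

21

drop 0:o onto floor
drop 1:a onto floor
drop 2:i onto {1:a}
drop 3:i onto {2:i}
drop 4:a onto {3:i}
drop 5:u onto {0:o}
drop 6:a onto {4:a}
ground layer = {0:o, 1:a}
drop-orders for the pieces not yet dropped (sum over which currently-grounded one goes next):
  1 to go: {5} 1  {6} 1
  2 to go: {0,5} 1  {4,6} 1  {5,6} 2
  3 to go: {0,5,6} 3  {3,4,6} 1  {4,5,6} 3
  4 to go: {0,4,5,6} 6  {2,3,4,6} 1  {3,4,5,6} 4
  5 to go: {0,3,4,5,6} 10  {1,2,3,4,6} 1  {2,3,4,5,6} 5
  if 0:o drops first: 6 orders
  if 1:a drops first: 15 orders
heap linearizations: 21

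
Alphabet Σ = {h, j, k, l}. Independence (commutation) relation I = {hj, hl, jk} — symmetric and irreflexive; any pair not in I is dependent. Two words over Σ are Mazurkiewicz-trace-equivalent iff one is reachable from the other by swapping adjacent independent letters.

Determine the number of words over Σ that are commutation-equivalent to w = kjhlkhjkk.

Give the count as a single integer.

27

piece 0:k — minimal
piece 1:j — minimal
piece 2:h rests on {0:k}
piece 3:l rests on {0:k, 1:j}
piece 4:k rests on {2:h, 3:l}
piece 5:h rests on {4:k}
piece 6:j rests on {3:l}
piece 7:k rests on {5:h}
piece 8:k rests on {7:k}
minimal pieces: {0:k, 1:j}
ways to finish when only these pieces remain (= sum over removing one remaining piece with nothing left below it):
  1 left: {6}→1  {8}→1
  2 left: {6,8}→2  {7,8}→1
  3 left: {5,7,8}→1  {6,7,8}→3
  4 left: {4,5,7,8}→1  {5,6,7,8}→4
  5 left: {2,4,5,7,8}→1  {4,5,6,7,8}→5
  6 left: {2,4,5,6,7,8}→6  {3,4,5,6,7,8}→5
  7 left: {1,3,4,5,6,7,8}→5  {2,3,4,5,6,7,8}→11
  placing 0:k first → 16 extensions
  placing 1:j first → 11 extensions
total linear extensions = 27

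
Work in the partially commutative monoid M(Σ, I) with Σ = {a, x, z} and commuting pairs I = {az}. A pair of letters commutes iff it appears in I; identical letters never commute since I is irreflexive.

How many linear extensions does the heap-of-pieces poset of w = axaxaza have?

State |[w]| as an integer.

3

piece 0:a — minimal
piece 1:x rests on {0:a}
piece 2:a rests on {1:x}
piece 3:x rests on {2:a}
piece 4:a rests on {3:x}
piece 5:z rests on {3:x}
piece 6:a rests on {4:a}
minimal pieces: {0:a}
ways to finish when only these pieces remain (= sum over removing one remaining piece with nothing left below it):
  1 left: {5}→1  {6}→1
  2 left: {4,6}→1  {5,6}→2
  3 left: {4,5,6}→3
  4 left: {3,4,5,6}→3
  5 left: {2,3,4,5,6}→3
  placing 0:a first → 3 extensions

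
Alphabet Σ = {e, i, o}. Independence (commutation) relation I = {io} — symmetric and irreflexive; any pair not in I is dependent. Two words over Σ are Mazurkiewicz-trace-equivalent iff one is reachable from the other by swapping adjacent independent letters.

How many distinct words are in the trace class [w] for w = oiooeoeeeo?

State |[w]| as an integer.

0(o) covers ∅
1(i) covers ∅
2(o) covers 0:o
3(o) covers 2:o
4(e) covers 1:i, 3:o
5(o) covers 4:e
6(e) covers 5:o
7(e) covers 6:e
8(e) covers 7:e
9(o) covers 8:e
floor of heap: 0:o, 1:i
completions by unplaced set U, small U first (add the entries for U minus each lowest piece of U):
  |U|=1: {9}:1
  |U|=2: {8,9}:1
  |U|=3: {7,8,9}:1
  |U|=4: {6,7,8,9}:1
  |U|=5: {5,6,7,8,9}:1
  |U|=6: {4,5,6,7,8,9}:1
  |U|=7: {1,4,5,6,7,8,9}:1  {3,4,5,6,7,8,9}:1
  |U|=8: {1,3,4,5,6,7,8,9}:2  {2,3,4,5,6,7,8,9}:1
  start at 0(o): 3
  start at 1(i): 1
sum over floor = 4

4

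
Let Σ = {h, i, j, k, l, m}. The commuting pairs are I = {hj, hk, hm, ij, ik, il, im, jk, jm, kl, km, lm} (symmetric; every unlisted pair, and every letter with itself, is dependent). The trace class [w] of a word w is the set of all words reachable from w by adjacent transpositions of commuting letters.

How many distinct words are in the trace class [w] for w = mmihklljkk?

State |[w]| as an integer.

2520

drop 0:m onto floor
drop 1:m onto {0:m}
drop 2:i onto floor
drop 3:h onto {2:i}
drop 4:k onto floor
drop 5:l onto {3:h}
drop 6:l onto {5:l}
drop 7:j onto {6:l}
drop 8:k onto {4:k}
drop 9:k onto {8:k}
ground layer = {0:m, 2:i, 4:k}
drop-orders for the pieces not yet dropped (sum over which currently-grounded one goes next):
  1 to go: {1} 1  {7} 1  {9} 1
  2 to go: {0,1} 1  {1,7} 2  {1,9} 2  {6,7} 1  {7,9} 2  {8,9} 1
  3 to go: {0,1,7} 3  {0,1,9} 3  {1,6,7} 3  {1,7,9} 6  {1,8,9} 3  {4,8,9} 1  {5,6,7} 1  {6,7,9} 3  {7,8,9} 3
  4 to go: {0,1,6,7} 6  {0,1,7,9} 12  {0,1,8,9} 6  {1,4,8,9} 4  {1,5,6,7} 4  {1,6,7,9} 12  {1,7,8,9} 12  {3,5,6,7} 1  {4,7,8,9} 4  {5,6,7,9} 4  {6,7,8,9} 6
  5 to go: {0,1,4,8,9} 10  {0,1,5,6,7} 10  {0,1,6,7,9} 30  {0,1,7,8,9} 30  {1,3,5,6,7} 5  {1,4,7,8,9} 20  {1,5,6,7,9} 20  {1,6,7,8,9} 30  {2,3,5,6,7} 1  {3,5,6,7,9} 5  {4,6,7,8,9} 10  {5,6,7,8,9} 10
  6 to go: {0,1,3,5,6,7} 15  {0,1,4,7,8,9} 60  {0,1,5,6,7,9} 60  {0,1,6,7,8,9} 90  {1,2,3,5,6,7} 6  {1,3,5,6,7,9} 30  {1,4,6,7,8,9} 60  {1,5,6,7,8,9} 60  {2,3,5,6,7,9} 6  {3,5,6,7,8,9} 15  {4,5,6,7,8,9} 20
  7 to go: {0,1,2,3,5,6,7} 21  {0,1,3,5,6,7,9} 105  {0,1,4,6,7,8,9} 210  {0,1,5,6,7,8,9} 210  {1,2,3,5,6,7,9} 42  {1,3,5,6,7,8,9} 105  {1,4,5,6,7,8,9} 140  {2,3,5,6,7,8,9} 21  {3,4,5,6,7,8,9} 35
  8 to go: {0,1,2,3,5,6,7,9} 168  {0,1,3,5,6,7,8,9} 420  {0,1,4,5,6,7,8,9} 560  {1,2,3,5,6,7,8,9} 168  {1,3,4,5,6,7,8,9} 280  {2,3,4,5,6,7,8,9} 56
  if 0:m drops first: 504 orders
  if 2:i drops first: 1260 orders
  if 4:k drops first: 756 orders
heap linearizations: 2520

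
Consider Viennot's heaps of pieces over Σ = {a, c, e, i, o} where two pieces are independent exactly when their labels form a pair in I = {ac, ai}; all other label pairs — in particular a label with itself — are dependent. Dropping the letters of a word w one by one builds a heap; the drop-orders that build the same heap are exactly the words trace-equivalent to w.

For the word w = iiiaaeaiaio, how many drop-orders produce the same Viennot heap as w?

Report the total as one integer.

60

0(i) covers ∅
1(i) covers 0:i
2(i) covers 1:i
3(a) covers ∅
4(a) covers 3:a
5(e) covers 2:i, 4:a
6(a) covers 5:e
7(i) covers 5:e
8(a) covers 6:a
9(i) covers 7:i
10(o) covers 8:a, 9:i
floor of heap: 0:i, 3:a
completions by unplaced set U, small U first (add the entries for U minus each lowest piece of U):
  |U|=1: {10}:1
  |U|=2: {8,10}:1  {9,10}:1
  |U|=3: {6,8,10}:1  {7,9,10}:1  {8,9,10}:2
  |U|=4: {6,8,9,10}:3  {7,8,9,10}:3
  |U|=5: {6,7,8,9,10}:6
  |U|=6: {5,6,7,8,9,10}:6
  |U|=7: {2,5,6,7,8,9,10}:6  {4,5,6,7,8,9,10}:6
  |U|=8: {1,2,5,6,7,8,9,10}:6  {2,4,5,6,7,8,9,10}:12  {3,4,5,6,7,8,9,10}:6
  |U|=9: {0,1,2,5,6,7,8,9,10}:6  {1,2,4,5,6,7,8,9,10}:18  {2,3,4,5,6,7,8,9,10}:18
  start at 0(i): 36
  start at 3(a): 24
sum over floor = 60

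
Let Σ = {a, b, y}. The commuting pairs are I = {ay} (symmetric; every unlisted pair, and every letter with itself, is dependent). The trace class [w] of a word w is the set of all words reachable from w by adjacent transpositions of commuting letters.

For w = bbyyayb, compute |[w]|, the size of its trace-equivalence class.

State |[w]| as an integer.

#0=b has no predecessor
#1=b depends on [0:b]
#2=y depends on [1:b]
#3=y depends on [2:y]
#4=a depends on [1:b]
#5=y depends on [3:y]
#6=b depends on [4:a, 5:y]
sources: [0:b]
N(rest) = Σ N(rest − s) over sources s of rest; N(one piece) = 1:
  size 1 → [6]=1
  size 2 → [4,6]=1  [5,6]=1
  size 3 → [3,5,6]=1  [4,5,6]=2
  size 4 → [2,3,5,6]=1  [3,4,5,6]=3
  size 5 → [2,3,4,5,6]=4
  first=0(b) contributes 4

4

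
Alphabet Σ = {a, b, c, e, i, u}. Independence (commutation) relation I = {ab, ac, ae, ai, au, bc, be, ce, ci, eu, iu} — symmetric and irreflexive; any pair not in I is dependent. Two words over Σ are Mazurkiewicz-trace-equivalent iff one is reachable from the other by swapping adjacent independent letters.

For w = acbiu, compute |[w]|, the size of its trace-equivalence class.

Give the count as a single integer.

#0=a has no predecessor
#1=c has no predecessor
#2=b has no predecessor
#3=i depends on [2:b]
#4=u depends on [1:c, 2:b]
sources: [0:a, 1:c, 2:b]
N(rest) = Σ N(rest − s) over sources s of rest; N(one piece) = 1:
  size 1 → [0]=1  [3]=1  [4]=1
  size 2 → [0,3]=2  [0,4]=2  [1,4]=1  [3,4]=2
  size 3 → [0,1,4]=3  [0,3,4]=6  [1,3,4]=3  [2,3,4]=2
  first=0(a) contributes 5
  first=1(c) contributes 8
  first=2(b) contributes 12
|[w]| = 25

25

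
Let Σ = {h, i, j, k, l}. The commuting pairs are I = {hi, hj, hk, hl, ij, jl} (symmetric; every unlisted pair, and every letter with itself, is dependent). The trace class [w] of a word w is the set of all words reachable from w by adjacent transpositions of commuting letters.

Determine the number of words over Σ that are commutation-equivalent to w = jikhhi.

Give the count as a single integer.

30

piece 0:j — minimal
piece 1:i — minimal
piece 2:k rests on {0:j, 1:i}
piece 3:h — minimal
piece 4:h rests on {3:h}
piece 5:i rests on {2:k}
minimal pieces: {0:j, 1:i, 3:h}
ways to finish when only these pieces remain (= sum over removing one remaining piece with nothing left below it):
  1 left: {4}→1  {5}→1
  2 left: {2,5}→1  {3,4}→1  {4,5}→2
  3 left: {0,2,5}→1  {1,2,5}→1  {2,4,5}→3  {3,4,5}→3
  4 left: {0,1,2,5}→2  {0,2,4,5}→4  {1,2,4,5}→4  {2,3,4,5}→6
  placing 0:j first → 10 extensions
  placing 1:i first → 10 extensions
  placing 3:h first → 10 extensions
total linear extensions = 30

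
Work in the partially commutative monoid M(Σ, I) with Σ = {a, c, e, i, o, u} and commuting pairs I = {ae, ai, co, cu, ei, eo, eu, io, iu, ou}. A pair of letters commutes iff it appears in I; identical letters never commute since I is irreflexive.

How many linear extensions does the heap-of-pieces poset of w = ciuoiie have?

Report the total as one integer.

piece 0:c — minimal
piece 1:i rests on {0:c}
piece 2:u — minimal
piece 3:o — minimal
piece 4:i rests on {1:i}
piece 5:i rests on {4:i}
piece 6:e rests on {0:c}
minimal pieces: {0:c, 2:u, 3:o}
ways to finish when only these pieces remain (= sum over removing one remaining piece with nothing left below it):
  1 left: {2}→1  {3}→1  {5}→1  {6}→1
  2 left: {2,3}→2  {2,5}→2  {2,6}→2  {3,5}→2  {3,6}→2  {4,5}→1  {5,6}→2
  3 left: {1,4,5}→1  {2,3,5}→6  {2,3,6}→6  {2,4,5}→3  {2,5,6}→6  {3,4,5}→3  {3,5,6}→6  {4,5,6}→3
  4 left: {1,2,4,5}→4  {1,3,4,5}→4  {1,4,5,6}→4  {2,3,4,5}→12  {2,3,5,6}→24  {2,4,5,6}→12  {3,4,5,6}→12
  5 left: {0,1,4,5,6}→4  {1,2,3,4,5}→20  {1,2,4,5,6}→20  {1,3,4,5,6}→20  {2,3,4,5,6}→60
  placing 0:c first → 120 extensions
  placing 2:u first → 24 extensions
  placing 3:o first → 24 extensions
total linear extensions = 168

168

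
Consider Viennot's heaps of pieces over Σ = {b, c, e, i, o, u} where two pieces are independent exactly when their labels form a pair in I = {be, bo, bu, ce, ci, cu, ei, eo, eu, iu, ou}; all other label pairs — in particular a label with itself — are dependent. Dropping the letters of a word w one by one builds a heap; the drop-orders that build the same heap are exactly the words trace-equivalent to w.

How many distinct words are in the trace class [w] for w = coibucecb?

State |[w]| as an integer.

72

0(c) covers ∅
1(o) covers 0:c
2(i) covers 1:o
3(b) covers 2:i
4(u) covers ∅
5(c) covers 3:b
6(e) covers ∅
7(c) covers 5:c
8(b) covers 7:c
floor of heap: 0:c, 4:u, 6:e
completions by unplaced set U, small U first (add the entries for U minus each lowest piece of U):
  |U|=1: {4}:1  {6}:1  {8}:1
  |U|=2: {4,6}:2  {4,8}:2  {6,8}:2  {7,8}:1
  |U|=3: {4,6,8}:6  {4,7,8}:3  {5,7,8}:1  {6,7,8}:3
  |U|=4: {3,5,7,8}:1  {4,5,7,8}:4  {4,6,7,8}:12  {5,6,7,8}:4
  |U|=5: {2,3,5,7,8}:1  {3,4,5,7,8}:5  {3,5,6,7,8}:5  {4,5,6,7,8}:20
  |U|=6: {1,2,3,5,7,8}:1  {2,3,4,5,7,8}:6  {2,3,5,6,7,8}:6  {3,4,5,6,7,8}:30
  |U|=7: {0,1,2,3,5,7,8}:1  {1,2,3,4,5,7,8}:7  {1,2,3,5,6,7,8}:7  {2,3,4,5,6,7,8}:42
  start at 0(c): 56
  start at 4(u): 8
  start at 6(e): 8
sum over floor = 72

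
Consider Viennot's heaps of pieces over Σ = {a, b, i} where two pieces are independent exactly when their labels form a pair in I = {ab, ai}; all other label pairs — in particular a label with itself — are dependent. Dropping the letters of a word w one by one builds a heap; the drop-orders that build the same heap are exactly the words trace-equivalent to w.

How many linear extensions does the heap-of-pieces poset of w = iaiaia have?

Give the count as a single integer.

20

piece 0:i — minimal
piece 1:a — minimal
piece 2:i rests on {0:i}
piece 3:a rests on {1:a}
piece 4:i rests on {2:i}
piece 5:a rests on {3:a}
minimal pieces: {0:i, 1:a}
ways to finish when only these pieces remain (= sum over removing one remaining piece with nothing left below it):
  1 left: {4}→1  {5}→1
  2 left: {2,4}→1  {3,5}→1  {4,5}→2
  3 left: {0,2,4}→1  {1,3,5}→1  {2,4,5}→3  {3,4,5}→3
  4 left: {0,2,4,5}→4  {1,3,4,5}→4  {2,3,4,5}→6
  placing 0:i first → 10 extensions
  placing 1:a first → 10 extensions
total linear extensions = 20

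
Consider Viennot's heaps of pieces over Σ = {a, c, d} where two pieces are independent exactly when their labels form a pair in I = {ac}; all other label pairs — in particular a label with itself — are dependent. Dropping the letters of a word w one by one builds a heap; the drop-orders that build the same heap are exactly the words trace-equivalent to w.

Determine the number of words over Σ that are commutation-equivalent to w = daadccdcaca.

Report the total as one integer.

6

drop 0:d onto floor
drop 1:a onto {0:d}
drop 2:a onto {1:a}
drop 3:d onto {2:a}
drop 4:c onto {3:d}
drop 5:c onto {4:c}
drop 6:d onto {5:c}
drop 7:c onto {6:d}
drop 8:a onto {6:d}
drop 9:c onto {7:c}
drop 10:a onto {8:a}
ground layer = {0:d}
drop-orders for the pieces not yet dropped (sum over which currently-grounded one goes next):
  1 to go: {9} 1  {10} 1
  2 to go: {7,9} 1  {8,10} 1  {9,10} 2
  3 to go: {7,9,10} 3  {8,9,10} 3
  4 to go: {7,8,9,10} 6
  5 to go: {6,7,8,9,10} 6
  6 to go: {5,6,7,8,9,10} 6
  7 to go: {4,5,6,7,8,9,10} 6
  8 to go: {3,4,5,6,7,8,9,10} 6
  9 to go: {2,3,4,5,6,7,8,9,10} 6
  if 0:d drops first: 6 orders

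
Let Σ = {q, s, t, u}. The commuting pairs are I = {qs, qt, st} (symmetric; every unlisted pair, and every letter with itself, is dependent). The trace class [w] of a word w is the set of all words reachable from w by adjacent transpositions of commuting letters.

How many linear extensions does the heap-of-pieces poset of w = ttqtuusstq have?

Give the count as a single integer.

48

drop 0:t onto floor
drop 1:t onto {0:t}
drop 2:q onto floor
drop 3:t onto {1:t}
drop 4:u onto {2:q, 3:t}
drop 5:u onto {4:u}
drop 6:s onto {5:u}
drop 7:s onto {6:s}
drop 8:t onto {5:u}
drop 9:q onto {5:u}
ground layer = {0:t, 2:q}
drop-orders for the pieces not yet dropped (sum over which currently-grounded one goes next):
  1 to go: {7} 1  {8} 1  {9} 1
  2 to go: {6,7} 1  {7,8} 2  {7,9} 2  {8,9} 2
  3 to go: {6,7,8} 3  {6,7,9} 3  {7,8,9} 6
  4 to go: {6,7,8,9} 12
  5 to go: {5,6,7,8,9} 12
  6 to go: {4,5,6,7,8,9} 12
  7 to go: {2,4,5,6,7,8,9} 12  {3,4,5,6,7,8,9} 12
  8 to go: {1,3,4,5,6,7,8,9} 12  {2,3,4,5,6,7,8,9} 24
  if 0:t drops first: 36 orders
  if 2:q drops first: 12 orders
heap linearizations: 48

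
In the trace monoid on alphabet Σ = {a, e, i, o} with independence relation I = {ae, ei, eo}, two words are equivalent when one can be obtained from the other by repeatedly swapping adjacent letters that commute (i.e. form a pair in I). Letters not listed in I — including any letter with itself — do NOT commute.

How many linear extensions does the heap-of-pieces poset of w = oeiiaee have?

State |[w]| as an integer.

35

drop 0:o onto floor
drop 1:e onto floor
drop 2:i onto {0:o}
drop 3:i onto {2:i}
drop 4:a onto {3:i}
drop 5:e onto {1:e}
drop 6:e onto {5:e}
ground layer = {0:o, 1:e}
drop-orders for the pieces not yet dropped (sum over which currently-grounded one goes next):
  1 to go: {4} 1  {6} 1
  2 to go: {3,4} 1  {4,6} 2  {5,6} 1
  3 to go: {1,5,6} 1  {2,3,4} 1  {3,4,6} 3  {4,5,6} 3
  4 to go: {0,2,3,4} 1  {1,4,5,6} 4  {2,3,4,6} 4  {3,4,5,6} 6
  5 to go: {0,2,3,4,6} 5  {1,3,4,5,6} 10  {2,3,4,5,6} 10
  if 0:o drops first: 20 orders
  if 1:e drops first: 15 orders
heap linearizations: 35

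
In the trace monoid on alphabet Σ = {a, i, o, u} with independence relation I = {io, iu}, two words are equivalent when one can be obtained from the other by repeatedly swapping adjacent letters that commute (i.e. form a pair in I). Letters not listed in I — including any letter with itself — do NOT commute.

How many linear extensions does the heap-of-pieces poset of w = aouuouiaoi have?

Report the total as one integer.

piece 0:a — minimal
piece 1:o rests on {0:a}
piece 2:u rests on {1:o}
piece 3:u rests on {2:u}
piece 4:o rests on {3:u}
piece 5:u rests on {4:o}
piece 6:i rests on {0:a}
piece 7:a rests on {5:u, 6:i}
piece 8:o rests on {7:a}
piece 9:i rests on {7:a}
minimal pieces: {0:a}
ways to finish when only these pieces remain (= sum over removing one remaining piece with nothing left below it):
  1 left: {8}→1  {9}→1
  2 left: {8,9}→2
  3 left: {7,8,9}→2
  4 left: {5,7,8,9}→2  {6,7,8,9}→2
  5 left: {4,5,7,8,9}→2  {5,6,7,8,9}→4
  6 left: {3,4,5,7,8,9}→2  {4,5,6,7,8,9}→6
  7 left: {2,3,4,5,7,8,9}→2  {3,4,5,6,7,8,9}→8
  8 left: {1,2,3,4,5,7,8,9}→2  {2,3,4,5,6,7,8,9}→10
  placing 0:a first → 12 extensions

12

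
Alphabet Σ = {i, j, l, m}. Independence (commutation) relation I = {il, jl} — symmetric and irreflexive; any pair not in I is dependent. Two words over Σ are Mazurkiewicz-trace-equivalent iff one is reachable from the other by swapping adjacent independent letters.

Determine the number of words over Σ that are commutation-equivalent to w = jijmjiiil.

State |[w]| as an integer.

5

piece 0:j — minimal
piece 1:i rests on {0:j}
piece 2:j rests on {1:i}
piece 3:m rests on {2:j}
piece 4:j rests on {3:m}
piece 5:i rests on {4:j}
piece 6:i rests on {5:i}
piece 7:i rests on {6:i}
piece 8:l rests on {3:m}
minimal pieces: {0:j}
ways to finish when only these pieces remain (= sum over removing one remaining piece with nothing left below it):
  1 left: {7}→1  {8}→1
  2 left: {6,7}→1  {7,8}→2
  3 left: {5,6,7}→1  {6,7,8}→3
  4 left: {4,5,6,7}→1  {5,6,7,8}→4
  5 left: {4,5,6,7,8}→5
  6 left: {3,4,5,6,7,8}→5
  7 left: {2,3,4,5,6,7,8}→5
  placing 0:j first → 5 extensions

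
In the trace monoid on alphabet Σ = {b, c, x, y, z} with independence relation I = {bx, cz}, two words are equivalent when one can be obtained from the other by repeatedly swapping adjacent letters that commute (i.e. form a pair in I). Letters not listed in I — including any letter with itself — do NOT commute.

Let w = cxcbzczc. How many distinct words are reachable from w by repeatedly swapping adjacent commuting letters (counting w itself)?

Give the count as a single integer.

6

#0=c has no predecessor
#1=x depends on [0:c]
#2=c depends on [1:x]
#3=b depends on [2:c]
#4=z depends on [3:b]
#5=c depends on [3:b]
#6=z depends on [4:z]
#7=c depends on [5:c]
sources: [0:c]
N(rest) = Σ N(rest − s) over sources s of rest; N(one piece) = 1:
  size 1 → [6]=1  [7]=1
  size 2 → [4,6]=1  [5,7]=1  [6,7]=2
  size 3 → [4,6,7]=3  [5,6,7]=3
  size 4 → [4,5,6,7]=6
  size 5 → [3,4,5,6,7]=6
  size 6 → [2,3,4,5,6,7]=6
  first=0(c) contributes 6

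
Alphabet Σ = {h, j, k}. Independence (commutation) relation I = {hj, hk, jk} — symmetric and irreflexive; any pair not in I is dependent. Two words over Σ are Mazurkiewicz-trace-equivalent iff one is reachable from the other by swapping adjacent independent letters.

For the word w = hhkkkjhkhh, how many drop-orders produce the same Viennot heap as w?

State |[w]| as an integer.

1260

drop 0:h onto floor
drop 1:h onto {0:h}
drop 2:k onto floor
drop 3:k onto {2:k}
drop 4:k onto {3:k}
drop 5:j onto floor
drop 6:h onto {1:h}
drop 7:k onto {4:k}
drop 8:h onto {6:h}
drop 9:h onto {8:h}
ground layer = {0:h, 2:k, 5:j}
drop-orders for the pieces not yet dropped (sum over which currently-grounded one goes next):
  1 to go: {5} 1  {7} 1  {9} 1
  2 to go: {4,7} 1  {5,7} 2  {5,9} 2  {7,9} 2  {8,9} 1
  3 to go: {3,4,7} 1  {4,5,7} 3  {4,7,9} 3  {5,7,9} 6  {5,8,9} 3  {6,8,9} 1  {7,8,9} 3
  4 to go: {1,6,8,9} 1  {2,3,4,7} 1  {3,4,5,7} 4  {3,4,7,9} 4  {4,5,7,9} 12  {4,7,8,9} 6  {5,6,8,9} 4  {5,7,8,9} 12  {6,7,8,9} 4
  5 to go: {0,1,6,8,9} 1  {1,5,6,8,9} 5  {1,6,7,8,9} 5  {2,3,4,5,7} 5  {2,3,4,7,9} 5  {3,4,5,7,9} 20  {3,4,7,8,9} 10  {4,5,7,8,9} 30  {4,6,7,8,9} 10  {5,6,7,8,9} 20
  6 to go: {0,1,5,6,8,9} 6  {0,1,6,7,8,9} 6  {1,4,6,7,8,9} 15  {1,5,6,7,8,9} 30  {2,3,4,5,7,9} 30  {2,3,4,7,8,9} 15  {3,4,5,7,8,9} 60  {3,4,6,7,8,9} 20  {4,5,6,7,8,9} 60
  7 to go: {0,1,4,6,7,8,9} 21  {0,1,5,6,7,8,9} 42  {1,3,4,6,7,8,9} 35  {1,4,5,6,7,8,9} 105  {2,3,4,5,7,8,9} 105  {2,3,4,6,7,8,9} 35  {3,4,5,6,7,8,9} 140
  8 to go: {0,1,3,4,6,7,8,9} 56  {0,1,4,5,6,7,8,9} 168  {1,2,3,4,6,7,8,9} 70  {1,3,4,5,6,7,8,9} 280  {2,3,4,5,6,7,8,9} 280
  if 0:h drops first: 630 orders
  if 2:k drops first: 504 orders
  if 5:j drops first: 126 orders
heap linearizations: 1260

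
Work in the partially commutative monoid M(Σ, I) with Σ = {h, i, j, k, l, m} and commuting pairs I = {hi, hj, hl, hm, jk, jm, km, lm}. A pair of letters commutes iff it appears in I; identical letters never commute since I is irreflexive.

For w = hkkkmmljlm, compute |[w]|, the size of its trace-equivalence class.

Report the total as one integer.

0(h) covers ∅
1(k) covers 0:h
2(k) covers 1:k
3(k) covers 2:k
4(m) covers ∅
5(m) covers 4:m
6(l) covers 3:k
7(j) covers 6:l
8(l) covers 7:j
9(m) covers 5:m
floor of heap: 0:h, 4:m
completions by unplaced set U, small U first (add the entries for U minus each lowest piece of U):
  |U|=1: {8}:1  {9}:1
  |U|=2: {5,9}:1  {7,8}:1  {8,9}:2
  |U|=3: {4,5,9}:1  {5,8,9}:3  {6,7,8}:1  {7,8,9}:3
  |U|=4: {3,6,7,8}:1  {4,5,8,9}:4  {5,7,8,9}:6  {6,7,8,9}:4
  |U|=5: {2,3,6,7,8}:1  {3,6,7,8,9}:5  {4,5,7,8,9}:10  {5,6,7,8,9}:10
  |U|=6: {1,2,3,6,7,8}:1  {2,3,6,7,8,9}:6  {3,5,6,7,8,9}:15  {4,5,6,7,8,9}:20
  |U|=7: {0,1,2,3,6,7,8}:1  {1,2,3,6,7,8,9}:7  {2,3,5,6,7,8,9}:21  {3,4,5,6,7,8,9}:35
  |U|=8: {0,1,2,3,6,7,8,9}:8  {1,2,3,5,6,7,8,9}:28  {2,3,4,5,6,7,8,9}:56
  start at 0(h): 84
  start at 4(m): 36
sum over floor = 120

120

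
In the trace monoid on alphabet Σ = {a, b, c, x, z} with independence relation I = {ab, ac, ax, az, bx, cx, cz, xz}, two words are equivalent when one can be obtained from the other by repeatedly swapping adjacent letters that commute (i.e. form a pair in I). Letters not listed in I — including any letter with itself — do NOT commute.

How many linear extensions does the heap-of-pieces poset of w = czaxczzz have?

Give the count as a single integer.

piece 0:c — minimal
piece 1:z — minimal
piece 2:a — minimal
piece 3:x — minimal
piece 4:c rests on {0:c}
piece 5:z rests on {1:z}
piece 6:z rests on {5:z}
piece 7:z rests on {6:z}
minimal pieces: {0:c, 1:z, 2:a, 3:x}
ways to finish when only these pieces remain (= sum over removing one remaining piece with nothing left below it):
  1 left: {2}→1  {3}→1  {4}→1  {7}→1
  2 left: {0,4}→1  {2,3}→2  {2,4}→2  {2,7}→2  {3,4}→2  {3,7}→2  {4,7}→2  {6,7}→1
  3 left: {0,2,4}→3  {0,3,4}→3  {0,4,7}→3  {2,3,4}→6  {2,3,7}→6  {2,4,7}→6  {2,6,7}→3  {3,4,7}→6  {3,6,7}→3  {4,6,7}→3  {5,6,7}→1
  4 left: {0,2,3,4}→12  {0,2,4,7}→12  {0,3,4,7}→12  {0,4,6,7}→6  {1,5,6,7}→1  {2,3,4,7}→24  {2,3,6,7}→12  {2,4,6,7}→12  {2,5,6,7}→4  {3,4,6,7}→12  {3,5,6,7}→4  {4,5,6,7}→4
  5 left: {0,2,3,4,7}→60  {0,2,4,6,7}→30  {0,3,4,6,7}→30  {0,4,5,6,7}→10  {1,2,5,6,7}→5  {1,3,5,6,7}→5  {1,4,5,6,7}→5  {2,3,4,6,7}→60  {2,3,5,6,7}→20  {2,4,5,6,7}→20  {3,4,5,6,7}→20
  6 left: {0,1,4,5,6,7}→15  {0,2,3,4,6,7}→180  {0,2,4,5,6,7}→60  {0,3,4,5,6,7}→60  {1,2,3,5,6,7}→30  {1,2,4,5,6,7}→30  {1,3,4,5,6,7}→30  {2,3,4,5,6,7}→120
  placing 0:c first → 210 extensions
  placing 1:z first → 420 extensions
  placing 2:a first → 105 extensions
  placing 3:x first → 105 extensions
total linear extensions = 840

840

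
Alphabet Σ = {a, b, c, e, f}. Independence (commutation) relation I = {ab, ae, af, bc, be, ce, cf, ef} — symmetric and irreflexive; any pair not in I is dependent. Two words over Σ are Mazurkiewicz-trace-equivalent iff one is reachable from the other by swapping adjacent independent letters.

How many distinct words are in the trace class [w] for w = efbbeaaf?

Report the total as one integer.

0(e) covers ∅
1(f) covers ∅
2(b) covers 1:f
3(b) covers 2:b
4(e) covers 0:e
5(a) covers ∅
6(a) covers 5:a
7(f) covers 3:b
floor of heap: 0:e, 1:f, 5:a
completions by unplaced set U, small U first (add the entries for U minus each lowest piece of U):
  |U|=1: {4}:1  {6}:1  {7}:1
  |U|=2: {0,4}:1  {3,7}:1  {4,6}:2  {4,7}:2  {5,6}:1  {6,7}:2
  |U|=3: {0,4,6}:3  {0,4,7}:3  {2,3,7}:1  {3,4,7}:3  {3,6,7}:3  {4,5,6}:3  {4,6,7}:6  {5,6,7}:3
  |U|=4: {0,3,4,7}:6  {0,4,5,6}:6  {0,4,6,7}:12  {1,2,3,7}:1  {2,3,4,7}:4  {2,3,6,7}:4  {3,4,6,7}:12  {3,5,6,7}:6  {4,5,6,7}:12
  |U|=5: {0,2,3,4,7}:10  {0,3,4,6,7}:30  {0,4,5,6,7}:30  {1,2,3,4,7}:5  {1,2,3,6,7}:5  {2,3,4,6,7}:20  {2,3,5,6,7}:10  {3,4,5,6,7}:30
  |U|=6: {0,1,2,3,4,7}:15  {0,2,3,4,6,7}:60  {0,3,4,5,6,7}:90  {1,2,3,4,6,7}:30  {1,2,3,5,6,7}:15  {2,3,4,5,6,7}:60
  start at 0(e): 105
  start at 1(f): 210
  start at 5(a): 105
sum over floor = 420

420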